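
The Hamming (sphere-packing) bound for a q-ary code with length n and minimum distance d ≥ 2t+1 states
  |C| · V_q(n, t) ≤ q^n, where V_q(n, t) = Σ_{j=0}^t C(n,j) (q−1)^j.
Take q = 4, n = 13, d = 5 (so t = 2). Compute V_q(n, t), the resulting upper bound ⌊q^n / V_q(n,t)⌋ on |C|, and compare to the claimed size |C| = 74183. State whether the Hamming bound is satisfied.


V_q(n, t) = 742, q^n = 67108864, Hamming bound = 90443, |C| = 74183 ≤ bound (satisfied).

Step 1: Compute V_q(n, t) = Σ_{j=0}^2 C(n, j) (q−1)^j.
  j = 0: C(13,0)·(3)^0 = 1·1 = 1.
  j = 1: C(13,1)·(3)^1 = 13·3 = 39.
  j = 2: C(13,2)·(3)^2 = 78·9 = 702.
  V_q(n, t) = 1 + 39 + 702 = 742.
Step 2: q^n = 4^13 = 67108864.
Step 3: Hamming bound ⌊q^n / V_q(n,t)⌋ = ⌊67108864/742⌋ = 90443.
Step 4: Compare |C| = 74183 to 90443: satisfied.
The claimed |C| lies below the Hamming bound.


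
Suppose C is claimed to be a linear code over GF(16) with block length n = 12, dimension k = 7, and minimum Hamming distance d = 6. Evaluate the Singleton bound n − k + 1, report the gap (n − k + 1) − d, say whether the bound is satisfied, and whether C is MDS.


Singleton RHS = n − k + 1 = 6, slack = 0, bound satisfied, MDS.

Singleton bound: d ≤ n − k + 1.
Here n = 12, k = 7, so n − k + 1 = 6.
Given d = 6, check d ≤ 6: YES.
Slack = (n − k + 1) − d = 0.
The code is MDS (slack = 0).
Description: the claimed parameters are [12, 7, 6]_16; such a code would be MDS (meets Singleton bound).


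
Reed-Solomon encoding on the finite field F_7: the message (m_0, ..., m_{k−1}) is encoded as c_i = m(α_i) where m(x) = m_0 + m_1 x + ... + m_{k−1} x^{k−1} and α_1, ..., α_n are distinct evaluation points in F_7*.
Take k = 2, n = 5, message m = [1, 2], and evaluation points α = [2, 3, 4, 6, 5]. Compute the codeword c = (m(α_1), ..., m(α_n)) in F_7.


c = [5, 0, 2, 6, 4]

Message polynomial: m(x) = 1 + 2·x (mod 7).
For each evaluation point α_i, compute m(α_i) mod 7:
  α_1 = 2: Horner steps 2 → 5, so m(2) = 5.
  α_2 = 3: Horner steps 2 → 0, so m(3) = 0.
  α_3 = 4: Horner steps 2 → 2, so m(4) = 2.
  α_4 = 6: Horner steps 2 → 6, so m(6) = 6.
  α_5 = 5: Horner steps 2 → 4, so m(5) = 4.
Codeword c = [5, 0, 2, 6, 4] ∈ F_7^5.


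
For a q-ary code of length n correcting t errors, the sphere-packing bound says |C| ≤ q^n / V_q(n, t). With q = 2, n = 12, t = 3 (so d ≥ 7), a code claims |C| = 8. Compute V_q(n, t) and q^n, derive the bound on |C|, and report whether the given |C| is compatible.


V_q(n, t) = 299, q^n = 4096, Hamming bound = 13, |C| = 8 ≤ bound (satisfied).

Step 1: Compute V_q(n, t) = Σ_{j=0}^3 C(n, j) (q−1)^j.
  j = 0: C(12,0)·(1)^0 = 1·1 = 1.
  j = 1: C(12,1)·(1)^1 = 12·1 = 12.
  j = 2: C(12,2)·(1)^2 = 66·1 = 66.
  j = 3: C(12,3)·(1)^3 = 220·1 = 220.
  V_q(n, t) = 1 + 12 + 66 + 220 = 299.
Step 2: q^n = 2^12 = 4096.
Step 3: Hamming bound ⌊q^n / V_q(n,t)⌋ = ⌊4096/299⌋ = 13.
Step 4: Compare |C| = 8 to 13: satisfied.
The claimed |C| lies below the Hamming bound.


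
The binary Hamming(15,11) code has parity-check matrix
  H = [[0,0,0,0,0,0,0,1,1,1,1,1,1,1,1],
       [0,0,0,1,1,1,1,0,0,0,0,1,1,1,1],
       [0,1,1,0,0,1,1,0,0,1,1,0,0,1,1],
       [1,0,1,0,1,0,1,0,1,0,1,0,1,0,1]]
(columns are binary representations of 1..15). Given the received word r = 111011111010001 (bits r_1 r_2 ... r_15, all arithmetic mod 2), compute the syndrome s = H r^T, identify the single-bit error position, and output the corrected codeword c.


s = (0, 0, 0, 1)^T, error position = 1, corrected codeword c = 011011111010001

Compute s = H r^T mod 2 one row at a time:
  s_1 = 1 + 1 + 0 + 1 + 0 + 0 + 0 + 1 = 4 ≡ 0 (mod 2).
  s_2 = 0 + 1 + 1 + 1 + 0 + 0 + 0 + 1 = 4 ≡ 0 (mod 2).
  s_3 = 1 + 1 + 1 + 1 + 0 + 1 + 0 + 1 = 6 ≡ 0 (mod 2).
  s_4 = 1 + 1 + 1 + 1 + 1 + 1 + 0 + 1 = 7 ≡ 1 (mod 2).
s = (0, 0, 0, 1)^T — this equals column 1 of H (binary 0001), so error is at position 1.
Correct: flip bit 1 of r = 111011111010001 to get c = 011011111010001.


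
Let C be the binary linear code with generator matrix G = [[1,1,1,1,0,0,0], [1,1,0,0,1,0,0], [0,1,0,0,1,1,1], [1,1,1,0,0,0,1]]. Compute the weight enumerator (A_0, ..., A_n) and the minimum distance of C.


Weight distribution: A_0 = 1, A_2 = 1, A_3 = 6, A_4 = 5, A_5 = 2, A_6 = 1. Minimum distance d = 2.

Enumerate all 2^4 = 16 messages m ∈ F_2^4.
For each, compute codeword c = mG in F_2^7, then tally its weight.
  m = 0000 → c = 0000000, weight = 0.
  m = 1000 → c = 1111000, weight = 4.
  m = 0100 → c = 1100100, weight = 3.
  m = 1100 → c = 0011100, weight = 3.
  m = 0010 → c = 0100111, weight = 4.
  m = 1010 → c = 1011111, weight = 6.
  m = 0110 → c = 1000011, weight = 3.
  m = 1110 → c = 0111011, weight = 5.
  m = 0001 → c = 1110001, weight = 4.
  m = 1001 → c = 0001001, weight = 2.
  m = 0101 → c = 0010101, weight = 3.
  m = 1101 → c = 1101101, weight = 5.
  m = 0011 → c = 1010110, weight = 4.
  m = 1011 → c = 0101110, weight = 4.
  m = 0111 → c = 0110010, weight = 3.
  m = 1111 → c = 1001010, weight = 3.
Tally weights:
  weight 0: 1 codewords.
  weight 2: 1 codewords.
  weight 3: 6 codewords.
  weight 4: 5 codewords.
  weight 5: 2 codewords.
  weight 6: 1 codewords.
Minimum distance d = smallest w > 0 with A_w > 0 = 2.
Sanity: Σ A_w = 16 = 2^4 = 16 ✓.


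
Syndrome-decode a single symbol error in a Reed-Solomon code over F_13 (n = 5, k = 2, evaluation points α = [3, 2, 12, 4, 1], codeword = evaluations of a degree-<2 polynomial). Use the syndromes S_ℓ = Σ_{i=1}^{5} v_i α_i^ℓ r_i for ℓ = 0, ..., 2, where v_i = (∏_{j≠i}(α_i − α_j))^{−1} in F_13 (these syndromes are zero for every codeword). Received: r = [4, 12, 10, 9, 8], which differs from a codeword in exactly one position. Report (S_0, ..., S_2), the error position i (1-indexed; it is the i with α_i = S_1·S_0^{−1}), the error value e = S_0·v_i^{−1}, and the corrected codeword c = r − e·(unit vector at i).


S = (1, 1, 1), error at position 5, error magnitude e = 1, c = [4, 12, 10, 9, 7].

Step 1: column multipliers v_i = (∏_{j≠i}(α_i − α_j))^{−1} mod 13.
  i = 1 (α = 3): (3−2)(3−12)(3−4)(3−1) = 1·(−9)·(−1)·2 = 18 ≡ 5, so v_1 = 5^{−1} = 8 (mod 13).
  i = 2 (α = 2): (2−3)(2−12)(2−4)(2−1) = (−1)·(−10)·(−2)·1 = −20 ≡ 6, so v_2 = 6^{−1} = 11 (mod 13).
  i = 3 (α = 12): (12−3)(12−2)(12−4)(12−1) = 9·10·8·11 = 7920 ≡ 3, so v_3 = 3^{−1} = 9 (mod 13).
  i = 4 (α = 4): (4−3)(4−2)(4−12)(4−1) = 1·2·(−8)·3 = −48 ≡ 4, so v_4 = 4^{−1} = 10 (mod 13).
  i = 5 (α = 1): (1−3)(1−2)(1−12)(1−4) = (−2)·(−1)·(−11)·(−3) = 66 ≡ 1, so v_5 = 1^{−1} = 1 (mod 13).
  v = [8, 11, 9, 10, 1].
Step 2: syndromes of r = [4, 12, 10, 9, 8] (all sums mod 13).
  S_0 = Σ v_i r_i = 8·4 + 11·12 + 9·10 + 10·9 + 1·8 = 352 ≡ 1.
  S_1 = Σ v_i α_i r_i = 8·3·4 + 11·2·12 + 9·12·10 + 10·4·9 + 1·1·8 = 1808 ≡ 1.
  α_i^2 mod 13 = [9, 4, 1, 3, 1].
  S_2 = Σ v_i α_i^2 r_i = 8·9·4 + 11·4·12 + 9·1·10 + 10·3·9 + 1·1·8 = 1184 ≡ 1.
  S = (1, 1, 1) ≠ 0, so r is not a codeword (an error is present).
Step 3: locate the error. For a single error e at position i, S_ℓ = v_i·e·α_i^ℓ, so α_err = S_1/S_0.
  S_0^{−1} = 1^{−1} = 1 (mod 13), so α_err = 1·1 = 1 ≡ 1 = α_5. Error position i = 5.
  Consistency check: S_2/S_1 = 1·1 = 1 ≡ 1 = α_err ✓ (single-error assumption holds).
Step 4: error magnitude e = S_0/v_5 = S_0·∏_{j≠5}(α_5 − α_j) = 1·1 = 1 ≡ 1 (mod 13).
Step 5: correct position 5: c_5 = r_5 − e = 8 − 1 ≡ 7 (mod 13). Hence c = [4, 12, 10, 9, 7].
  Check: interpolating c through the α_i gives m(x) = 2 + 5·x (degree < 2) with m(α_i) = c_i for every i, so c is indeed a codeword.


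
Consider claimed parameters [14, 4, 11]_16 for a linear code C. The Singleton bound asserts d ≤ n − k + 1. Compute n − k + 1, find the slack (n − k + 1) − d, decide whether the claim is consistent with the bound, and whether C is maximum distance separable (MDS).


Singleton RHS = n − k + 1 = 11, slack = 0, bound satisfied, MDS.

Singleton bound: d ≤ n − k + 1.
Here n = 14, k = 4, so n − k + 1 = 11.
Given d = 11, check d ≤ 11: YES.
Slack = (n − k + 1) − d = 0.
The code is MDS (slack = 0).
Description: the claimed parameters are [14, 4, 11]_16; such a code would be MDS (meets Singleton bound).


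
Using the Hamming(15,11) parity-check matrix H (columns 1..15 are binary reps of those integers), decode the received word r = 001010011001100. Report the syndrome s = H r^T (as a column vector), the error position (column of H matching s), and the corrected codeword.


s = (0, 1, 1, 0)^T, error position = 6, corrected codeword c = 001011011001100

Compute s = H r^T mod 2 one row at a time:
  s_1 = 1 + 1 + 0 + 0 + 1 + 1 + 0 + 0 = 4 ≡ 0 (mod 2).
  s_2 = 0 + 1 + 0 + 0 + 1 + 1 + 0 + 0 = 3 ≡ 1 (mod 2).
  s_3 = 0 + 1 + 0 + 0 + 0 + 0 + 0 + 0 = 1 ≡ 1 (mod 2).
  s_4 = 0 + 1 + 1 + 0 + 1 + 0 + 1 + 0 = 4 ≡ 0 (mod 2).
s = (0, 1, 1, 0)^T — this equals column 6 of H (binary 0110), so error is at position 6.
Correct: flip bit 6 of r = 001010011001100 to get c = 001011011001100.


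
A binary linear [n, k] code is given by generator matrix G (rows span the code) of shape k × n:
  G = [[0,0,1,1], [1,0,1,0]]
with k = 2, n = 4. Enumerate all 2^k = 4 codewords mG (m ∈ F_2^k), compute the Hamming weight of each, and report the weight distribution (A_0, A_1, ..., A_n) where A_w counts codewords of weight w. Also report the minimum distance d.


Weight distribution: A_0 = 1, A_2 = 3. Minimum distance d = 2.

Enumerate all 2^2 = 4 messages m ∈ F_2^2.
For each, compute codeword c = mG in F_2^4, then tally its weight.
  m = 00 → c = 0000, weight = 0.
  m = 10 → c = 0011, weight = 2.
  m = 01 → c = 1010, weight = 2.
  m = 11 → c = 1001, weight = 2.
Tally weights:
  weight 0: 1 codewords.
  weight 2: 3 codewords.
Minimum distance d = smallest w > 0 with A_w > 0 = 2.
Sanity: Σ A_w = 4 = 2^2 = 4 ✓.


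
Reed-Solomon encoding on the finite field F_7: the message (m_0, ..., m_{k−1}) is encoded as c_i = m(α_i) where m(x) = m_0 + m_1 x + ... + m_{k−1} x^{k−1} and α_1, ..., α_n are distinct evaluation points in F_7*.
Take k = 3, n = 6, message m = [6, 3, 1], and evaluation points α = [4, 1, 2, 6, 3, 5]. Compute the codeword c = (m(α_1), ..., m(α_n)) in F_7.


c = [6, 3, 2, 4, 3, 4]

Message polynomial: m(x) = 6 + 3·x + 1·x^2 (mod 7).
For each evaluation point α_i, compute m(α_i) mod 7:
  α_1 = 4: Horner steps 1 → 0 → 6, so m(4) = 6.
  α_2 = 1: Horner steps 1 → 4 → 3, so m(1) = 3.
  α_3 = 2: Horner steps 1 → 5 → 2, so m(2) = 2.
  α_4 = 6: Horner steps 1 → 2 → 4, so m(6) = 4.
  α_5 = 3: Horner steps 1 → 6 → 3, so m(3) = 3.
  α_6 = 5: Horner steps 1 → 1 → 4, so m(5) = 4.
Codeword c = [6, 3, 2, 4, 3, 4] ∈ F_7^6.


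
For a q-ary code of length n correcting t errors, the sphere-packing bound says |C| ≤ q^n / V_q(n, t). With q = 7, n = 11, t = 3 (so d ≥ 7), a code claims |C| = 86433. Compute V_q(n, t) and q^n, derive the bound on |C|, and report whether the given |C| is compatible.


V_q(n, t) = 37687, q^n = 1977326743, Hamming bound = 52467, |C| = 86433 > bound (violated).

Step 1: Compute V_q(n, t) = Σ_{j=0}^3 C(n, j) (q−1)^j.
  j = 0: C(11,0)·(6)^0 = 1·1 = 1.
  j = 1: C(11,1)·(6)^1 = 11·6 = 66.
  j = 2: C(11,2)·(6)^2 = 55·36 = 1980.
  j = 3: C(11,3)·(6)^3 = 165·216 = 35640.
  V_q(n, t) = 1 + 66 + 1980 + 35640 = 37687.
Step 2: q^n = 7^11 = 1977326743.
Step 3: Hamming bound ⌊q^n / V_q(n,t)⌋ = ⌊1977326743/37687⌋ = 52467.
Step 4: Compare |C| = 86433 to 52467: violated.
The claimed |C| lies above the Hamming bound, so no 7-ary code of length 11 with d ≥ 7 can have 86433 codewords.


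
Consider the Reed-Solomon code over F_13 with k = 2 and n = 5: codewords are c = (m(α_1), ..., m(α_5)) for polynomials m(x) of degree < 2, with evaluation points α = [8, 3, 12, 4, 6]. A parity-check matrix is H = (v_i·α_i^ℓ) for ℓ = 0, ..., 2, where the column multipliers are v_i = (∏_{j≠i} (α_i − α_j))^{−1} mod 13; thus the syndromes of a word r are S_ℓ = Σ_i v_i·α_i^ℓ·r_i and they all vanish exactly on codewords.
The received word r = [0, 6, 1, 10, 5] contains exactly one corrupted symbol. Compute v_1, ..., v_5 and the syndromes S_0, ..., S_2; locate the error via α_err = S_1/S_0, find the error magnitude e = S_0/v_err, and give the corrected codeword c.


S = (2, 11, 2), error at position 3, error magnitude e = 11, c = [0, 6, 3, 10, 5].

Step 1: column multipliers v_i = (∏_{j≠i}(α_i − α_j))^{−1} mod 13.
  i = 1 (α = 8): (8−3)(8−12)(8−4)(8−6) = 5·(−4)·4·2 = −160 ≡ 9, so v_1 = 9^{−1} = 3 (mod 13).
  i = 2 (α = 3): (3−8)(3−12)(3−4)(3−6) = (−5)·(−9)·(−1)·(−3) = 135 ≡ 5, so v_2 = 5^{−1} = 8 (mod 13).
  i = 3 (α = 12): (12−8)(12−3)(12−4)(12−6) = 4·9·8·6 = 1728 ≡ 12, so v_3 = 12^{−1} = 12 (mod 13).
  i = 4 (α = 4): (4−8)(4−3)(4−12)(4−6) = (−4)·1·(−8)·(−2) = −64 ≡ 1, so v_4 = 1^{−1} = 1 (mod 13).
  i = 5 (α = 6): (6−8)(6−3)(6−12)(6−4) = (−2)·3·(−6)·2 = 72 ≡ 7, so v_5 = 7^{−1} = 2 (mod 13).
  v = [3, 8, 12, 1, 2].
Step 2: syndromes of r = [0, 6, 1, 10, 5] (all sums mod 13).
  S_0 = Σ v_i r_i = 3·0 + 8·6 + 12·1 + 1·10 + 2·5 = 80 ≡ 2.
  S_1 = Σ v_i α_i r_i = 3·8·0 + 8·3·6 + 12·12·1 + 1·4·10 + 2·6·5 = 388 ≡ 11.
  α_i^2 mod 13 = [12, 9, 1, 3, 10].
  S_2 = Σ v_i α_i^2 r_i = 3·12·0 + 8·9·6 + 12·1·1 + 1·3·10 + 2·10·5 = 574 ≡ 2.
  S = (2, 11, 2) ≠ 0, so r is not a codeword (an error is present).
Step 3: locate the error. For a single error e at position i, S_ℓ = v_i·e·α_i^ℓ, so α_err = S_1/S_0.
  S_0^{−1} = 2^{−1} = 7 (mod 13), so α_err = 11·7 = 77 ≡ 12 = α_3. Error position i = 3.
  Consistency check: S_2/S_1 = 2·6 = 12 ≡ 12 = α_err ✓ (single-error assumption holds).
Step 4: error magnitude e = S_0/v_3 = S_0·∏_{j≠3}(α_3 − α_j) = 2·12 = 24 ≡ 11 (mod 13).
Step 5: correct position 3: c_3 = r_3 − e = 1 − 11 ≡ 3 (mod 13). Hence c = [0, 6, 3, 10, 5].
  Check: interpolating c through the α_i gives m(x) = 7 + 4·x (degree < 2) with m(α_i) = c_i for every i, so c is indeed a codeword.


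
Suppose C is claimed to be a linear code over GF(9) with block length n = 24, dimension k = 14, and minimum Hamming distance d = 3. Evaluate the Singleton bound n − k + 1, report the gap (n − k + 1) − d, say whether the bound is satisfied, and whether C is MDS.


Singleton RHS = n − k + 1 = 11, slack = 8, bound satisfied, not MDS.

Singleton bound: d ≤ n − k + 1.
Here n = 24, k = 14, so n − k + 1 = 11.
Given d = 3, check d ≤ 11: YES.
Slack = (n − k + 1) − d = 8.
The code is NOT MDS (slack = 8 > 0).
Description: the claimed parameters are [24, 14, 3]_9; such a code would be non-MDS.


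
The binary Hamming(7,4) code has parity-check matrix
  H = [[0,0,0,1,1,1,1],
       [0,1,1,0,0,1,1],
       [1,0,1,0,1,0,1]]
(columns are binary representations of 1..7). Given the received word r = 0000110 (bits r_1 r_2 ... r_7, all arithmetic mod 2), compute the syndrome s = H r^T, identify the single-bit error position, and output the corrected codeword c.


s = (0, 1, 1)^T, error position = 3, corrected codeword c = 0010110

Compute s = H r^T mod 2 one row at a time:
  s_1 = 0 + 1 + 1 + 0 = 2 ≡ 0 (mod 2).
  s_2 = 0 + 0 + 1 + 0 = 1 ≡ 1 (mod 2).
  s_3 = 0 + 0 + 1 + 0 = 1 ≡ 1 (mod 2).
s = (0, 1, 1)^T — this equals column 3 of H (binary 011), so error is at position 3.
Correct: flip bit 3 of r = 0000110 to get c = 0010110.


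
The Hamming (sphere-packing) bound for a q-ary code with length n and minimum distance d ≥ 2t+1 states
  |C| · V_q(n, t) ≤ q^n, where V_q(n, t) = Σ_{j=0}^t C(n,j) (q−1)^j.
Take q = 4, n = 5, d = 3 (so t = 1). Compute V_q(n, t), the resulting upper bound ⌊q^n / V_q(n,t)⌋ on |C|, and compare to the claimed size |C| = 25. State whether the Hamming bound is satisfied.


V_q(n, t) = 16, q^n = 1024, Hamming bound = 64, |C| = 25 ≤ bound (satisfied).

Step 1: Compute V_q(n, t) = Σ_{j=0}^1 C(n, j) (q−1)^j.
  j = 0: C(5,0)·(3)^0 = 1·1 = 1.
  j = 1: C(5,1)·(3)^1 = 5·3 = 15.
  V_q(n, t) = 1 + 15 = 16.
Step 2: q^n = 4^5 = 1024.
Step 3: Hamming bound ⌊q^n / V_q(n,t)⌋ = ⌊1024/16⌋ = 64.
Step 4: Compare |C| = 25 to 64: satisfied.
The claimed |C| lies below the Hamming bound.


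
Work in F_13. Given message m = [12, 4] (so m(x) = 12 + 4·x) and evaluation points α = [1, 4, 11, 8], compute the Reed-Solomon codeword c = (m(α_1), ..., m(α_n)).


c = [3, 2, 4, 5]

Message polynomial: m(x) = 12 + 4·x (mod 13).
For each evaluation point α_i, compute m(α_i) mod 13:
  α_1 = 1: Horner steps 4 → 3, so m(1) = 3.
  α_2 = 4: Horner steps 4 → 2, so m(4) = 2.
  α_3 = 11: Horner steps 4 → 4, so m(11) = 4.
  α_4 = 8: Horner steps 4 → 5, so m(8) = 5.
Codeword c = [3, 2, 4, 5] ∈ F_13^4.


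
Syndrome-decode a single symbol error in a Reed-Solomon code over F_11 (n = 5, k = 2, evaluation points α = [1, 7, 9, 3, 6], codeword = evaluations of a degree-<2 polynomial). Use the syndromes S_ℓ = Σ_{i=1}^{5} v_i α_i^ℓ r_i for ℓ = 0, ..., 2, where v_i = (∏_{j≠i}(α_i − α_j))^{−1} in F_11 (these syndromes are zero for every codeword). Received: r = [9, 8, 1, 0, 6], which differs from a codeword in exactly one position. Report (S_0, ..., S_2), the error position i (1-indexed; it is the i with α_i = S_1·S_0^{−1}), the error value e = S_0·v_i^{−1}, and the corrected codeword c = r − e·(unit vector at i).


S = (5, 5, 5), error at position 1, error magnitude e = 2, c = [7, 8, 1, 0, 6].

Step 1: column multipliers v_i = (∏_{j≠i}(α_i − α_j))^{−1} mod 11.
  i = 1 (α = 1): (1−7)(1−9)(1−3)(1−6) = (−6)·(−8)·(−2)·(−5) = 480 ≡ 7, so v_1 = 7^{−1} = 8 (mod 11).
  i = 2 (α = 7): (7−1)(7−9)(7−3)(7−6) = 6·(−2)·4·1 = −48 ≡ 7, so v_2 = 7^{−1} = 8 (mod 11).
  i = 3 (α = 9): (9−1)(9−7)(9−3)(9−6) = 8·2·6·3 = 288 ≡ 2, so v_3 = 2^{−1} = 6 (mod 11).
  i = 4 (α = 3): (3−1)(3−7)(3−9)(3−6) = 2·(−4)·(−6)·(−3) = −144 ≡ 10, so v_4 = 10^{−1} = 10 (mod 11).
  i = 5 (α = 6): (6−1)(6−7)(6−9)(6−3) = 5·(−1)·(−3)·3 = 45 ≡ 1, so v_5 = 1^{−1} = 1 (mod 11).
  v = [8, 8, 6, 10, 1].
Step 2: syndromes of r = [9, 8, 1, 0, 6] (all sums mod 11).
  S_0 = Σ v_i r_i = 8·9 + 8·8 + 6·1 + 10·0 + 1·6 = 148 ≡ 5.
  S_1 = Σ v_i α_i r_i = 8·1·9 + 8·7·8 + 6·9·1 + 10·3·0 + 1·6·6 = 610 ≡ 5.
  α_i^2 mod 11 = [1, 5, 4, 9, 3].
  S_2 = Σ v_i α_i^2 r_i = 8·1·9 + 8·5·8 + 6·4·1 + 10·9·0 + 1·3·6 = 434 ≡ 5.
  S = (5, 5, 5) ≠ 0, so r is not a codeword (an error is present).
Step 3: locate the error. For a single error e at position i, S_ℓ = v_i·e·α_i^ℓ, so α_err = S_1/S_0.
  S_0^{−1} = 5^{−1} = 9 (mod 11), so α_err = 5·9 = 45 ≡ 1 = α_1. Error position i = 1.
  Consistency check: S_2/S_1 = 5·9 = 45 ≡ 1 = α_err ✓ (single-error assumption holds).
Step 4: error magnitude e = S_0/v_1 = S_0·∏_{j≠1}(α_1 − α_j) = 5·7 = 35 ≡ 2 (mod 11).
Step 5: correct position 1: c_1 = r_1 − e = 9 − 2 ≡ 7 (mod 11). Hence c = [7, 8, 1, 0, 6].
  Check: interpolating c through the α_i gives m(x) = 5 + 2·x (degree < 2) with m(α_i) = c_i for every i, so c is indeed a codeword.


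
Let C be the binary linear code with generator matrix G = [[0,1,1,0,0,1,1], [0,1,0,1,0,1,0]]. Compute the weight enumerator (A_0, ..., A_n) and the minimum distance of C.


Weight distribution: A_0 = 1, A_3 = 2, A_4 = 1. Minimum distance d = 3.

Enumerate all 2^2 = 4 messages m ∈ F_2^2.
For each, compute codeword c = mG in F_2^7, then tally its weight.
  m = 00 → c = 0000000, weight = 0.
  m = 10 → c = 0110011, weight = 4.
  m = 01 → c = 0101010, weight = 3.
  m = 11 → c = 0011001, weight = 3.
Tally weights:
  weight 0: 1 codewords.
  weight 3: 2 codewords.
  weight 4: 1 codewords.
Minimum distance d = smallest w > 0 with A_w > 0 = 3.
Sanity: Σ A_w = 4 = 2^2 = 4 ✓.


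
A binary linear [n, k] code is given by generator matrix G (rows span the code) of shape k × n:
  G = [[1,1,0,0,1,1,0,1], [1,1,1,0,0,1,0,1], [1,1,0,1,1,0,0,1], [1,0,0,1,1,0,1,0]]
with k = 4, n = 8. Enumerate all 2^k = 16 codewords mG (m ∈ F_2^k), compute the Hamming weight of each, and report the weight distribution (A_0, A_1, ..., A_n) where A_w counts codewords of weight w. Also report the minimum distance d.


Weight distribution: A_0 = 1, A_2 = 2, A_3 = 1, A_4 = 5, A_5 = 6, A_7 = 1. Minimum distance d = 2.

Enumerate all 2^4 = 16 messages m ∈ F_2^4.
For each, compute codeword c = mG in F_2^8, then tally its weight.
  m = 0000 → c = 00000000, weight = 0.
  m = 1000 → c = 11001101, weight = 5.
  m = 0100 → c = 11100101, weight = 5.
  m = 1100 → c = 00101000, weight = 2.
  m = 0010 → c = 11011001, weight = 5.
  m = 1010 → c = 00010100, weight = 2.
  m = 0110 → c = 00111100, weight = 4.
  m = 1110 → c = 11110001, weight = 5.
  m = 0001 → c = 10011010, weight = 4.
  m = 1001 → c = 01010111, weight = 5.
  m = 0101 → c = 01111111, weight = 7.
  m = 1101 → c = 10110010, weight = 4.
  m = 0011 → c = 01000011, weight = 3.
  m = 1011 → c = 10001110, weight = 4.
  m = 0111 → c = 10100110, weight = 4.
  m = 1111 → c = 01101011, weight = 5.
Tally weights:
  weight 0: 1 codewords.
  weight 2: 2 codewords.
  weight 3: 1 codewords.
  weight 4: 5 codewords.
  weight 5: 6 codewords.
  weight 7: 1 codewords.
Minimum distance d = smallest w > 0 with A_w > 0 = 2.
Sanity: Σ A_w = 16 = 2^4 = 16 ✓.


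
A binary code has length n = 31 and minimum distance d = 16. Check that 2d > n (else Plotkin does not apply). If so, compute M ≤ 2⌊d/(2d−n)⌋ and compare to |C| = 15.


Plotkin bound M ≤ 32; given |C| = 15 ≤ bound (satisfied).

Check applicability: 2d = 32, n = 31.
2d − n = 1 > 0, so Plotkin applies.
Compute d/(2d−n) = 16/1 ≈ 16.0000.
⌊d/(2d−n)⌋ = 16.
Plotkin bound: M ≤ 2·16 = 32.
Given |C| = 15, check: satisfied.
This |C| is below the Plotkin bound.


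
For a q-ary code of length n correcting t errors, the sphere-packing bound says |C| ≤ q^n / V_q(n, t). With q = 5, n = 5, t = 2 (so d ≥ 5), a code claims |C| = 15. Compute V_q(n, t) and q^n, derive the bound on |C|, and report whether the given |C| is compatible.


V_q(n, t) = 181, q^n = 3125, Hamming bound = 17, |C| = 15 ≤ bound (satisfied).

Step 1: Compute V_q(n, t) = Σ_{j=0}^2 C(n, j) (q−1)^j.
  j = 0: C(5,0)·(4)^0 = 1·1 = 1.
  j = 1: C(5,1)·(4)^1 = 5·4 = 20.
  j = 2: C(5,2)·(4)^2 = 10·16 = 160.
  V_q(n, t) = 1 + 20 + 160 = 181.
Step 2: q^n = 5^5 = 3125.
Step 3: Hamming bound ⌊q^n / V_q(n,t)⌋ = ⌊3125/181⌋ = 17.
Step 4: Compare |C| = 15 to 17: satisfied.
The claimed |C| lies below the Hamming bound.


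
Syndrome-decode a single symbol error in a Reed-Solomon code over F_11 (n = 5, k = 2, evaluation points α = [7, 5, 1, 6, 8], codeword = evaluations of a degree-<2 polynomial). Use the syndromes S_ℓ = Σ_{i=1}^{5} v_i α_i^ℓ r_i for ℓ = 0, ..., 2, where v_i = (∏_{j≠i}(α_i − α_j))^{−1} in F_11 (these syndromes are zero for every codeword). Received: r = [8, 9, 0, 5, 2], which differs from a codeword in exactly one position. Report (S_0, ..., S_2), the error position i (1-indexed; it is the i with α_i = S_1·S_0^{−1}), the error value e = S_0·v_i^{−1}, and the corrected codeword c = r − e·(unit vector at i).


S = (9, 10, 5), error at position 4, error magnitude e = 2, c = [8, 9, 0, 3, 2].

Step 1: column multipliers v_i = (∏_{j≠i}(α_i − α_j))^{−1} mod 11.
  i = 1 (α = 7): (7−5)(7−1)(7−6)(7−8) = 2·6·1·(−1) = −12 ≡ 10, so v_1 = 10^{−1} = 10 (mod 11).
  i = 2 (α = 5): (5−7)(5−1)(5−6)(5−8) = (−2)·4·(−1)·(−3) = −24 ≡ 9, so v_2 = 9^{−1} = 5 (mod 11).
  i = 3 (α = 1): (1−7)(1−5)(1−6)(1−8) = (−6)·(−4)·(−5)·(−7) = 840 ≡ 4, so v_3 = 4^{−1} = 3 (mod 11).
  i = 4 (α = 6): (6−7)(6−5)(6−1)(6−8) = (−1)·1·5·(−2) = 10 ≡ 10, so v_4 = 10^{−1} = 10 (mod 11).
  i = 5 (α = 8): (8−7)(8−5)(8−1)(8−6) = 1·3·7·2 = 42 ≡ 9, so v_5 = 9^{−1} = 5 (mod 11).
  v = [10, 5, 3, 10, 5].
Step 2: syndromes of r = [8, 9, 0, 5, 2] (all sums mod 11).
  S_0 = Σ v_i r_i = 10·8 + 5·9 + 3·0 + 10·5 + 5·2 = 185 ≡ 9.
  S_1 = Σ v_i α_i r_i = 10·7·8 + 5·5·9 + 3·1·0 + 10·6·5 + 5·8·2 = 1165 ≡ 10.
  α_i^2 mod 11 = [5, 3, 1, 3, 9].
  S_2 = Σ v_i α_i^2 r_i = 10·5·8 + 5·3·9 + 3·1·0 + 10·3·5 + 5·9·2 = 775 ≡ 5.
  S = (9, 10, 5) ≠ 0, so r is not a codeword (an error is present).
Step 3: locate the error. For a single error e at position i, S_ℓ = v_i·e·α_i^ℓ, so α_err = S_1/S_0.
  S_0^{−1} = 9^{−1} = 5 (mod 11), so α_err = 10·5 = 50 ≡ 6 = α_4. Error position i = 4.
  Consistency check: S_2/S_1 = 5·10 = 50 ≡ 6 = α_err ✓ (single-error assumption holds).
Step 4: error magnitude e = S_0/v_4 = S_0·∏_{j≠4}(α_4 − α_j) = 9·10 = 90 ≡ 2 (mod 11).
Step 5: correct position 4: c_4 = r_4 − e = 5 − 2 ≡ 3 (mod 11). Hence c = [8, 9, 0, 3, 2].
  Check: interpolating c through the α_i gives m(x) = 6 + 5·x (degree < 2) with m(α_i) = c_i for every i, so c is indeed a codeword.


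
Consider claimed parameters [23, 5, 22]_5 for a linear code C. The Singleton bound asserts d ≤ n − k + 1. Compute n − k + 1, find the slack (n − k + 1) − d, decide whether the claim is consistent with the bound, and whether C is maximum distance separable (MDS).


Singleton RHS = n − k + 1 = 19, slack = -3, bound violated (no such code; not MDS).

Singleton bound: d ≤ n − k + 1.
Here n = 23, k = 5, so n − k + 1 = 19.
Given d = 22, check d ≤ 19: NO.
Slack = (n − k + 1) − d = -3.
The slack is negative: d = 22 exceeds n − k + 1 = 19 by 3, so the Singleton bound is violated and no linear [23, 5, 22]_5 code can exist. In particular it is not MDS (MDS requires d = n − k + 1 exactly).
Description: the claimed parameters are [23, 5, 22]_5; such a code would be impossible (violates the Singleton bound).


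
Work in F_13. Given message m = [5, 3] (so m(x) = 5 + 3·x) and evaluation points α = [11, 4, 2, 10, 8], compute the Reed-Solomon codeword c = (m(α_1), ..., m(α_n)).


c = [12, 4, 11, 9, 3]

Message polynomial: m(x) = 5 + 3·x (mod 13).
For each evaluation point α_i, compute m(α_i) mod 13:
  α_1 = 11: Horner steps 3 → 12, so m(11) = 12.
  α_2 = 4: Horner steps 3 → 4, so m(4) = 4.
  α_3 = 2: Horner steps 3 → 11, so m(2) = 11.
  α_4 = 10: Horner steps 3 → 9, so m(10) = 9.
  α_5 = 8: Horner steps 3 → 3, so m(8) = 3.
Codeword c = [12, 4, 11, 9, 3] ∈ F_13^5.


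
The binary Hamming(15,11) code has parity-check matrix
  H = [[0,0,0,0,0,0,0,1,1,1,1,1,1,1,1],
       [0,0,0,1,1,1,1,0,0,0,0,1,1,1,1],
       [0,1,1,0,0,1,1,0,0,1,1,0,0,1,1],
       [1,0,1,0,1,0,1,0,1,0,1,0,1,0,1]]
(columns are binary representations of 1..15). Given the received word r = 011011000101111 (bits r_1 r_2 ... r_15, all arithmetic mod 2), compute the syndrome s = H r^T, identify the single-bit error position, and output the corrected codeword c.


s = (1, 0, 0, 0)^T, error position = 8, corrected codeword c = 011011010101111

Compute s = H r^T mod 2 one row at a time:
  s_1 = 0 + 0 + 1 + 0 + 1 + 1 + 1 + 1 = 5 ≡ 1 (mod 2).
  s_2 = 0 + 1 + 1 + 0 + 1 + 1 + 1 + 1 = 6 ≡ 0 (mod 2).
  s_3 = 1 + 1 + 1 + 0 + 1 + 0 + 1 + 1 = 6 ≡ 0 (mod 2).
  s_4 = 0 + 1 + 1 + 0 + 0 + 0 + 1 + 1 = 4 ≡ 0 (mod 2).
s = (1, 0, 0, 0)^T — this equals column 8 of H (binary 1000), so error is at position 8.
Correct: flip bit 8 of r = 011011000101111 to get c = 011011010101111.


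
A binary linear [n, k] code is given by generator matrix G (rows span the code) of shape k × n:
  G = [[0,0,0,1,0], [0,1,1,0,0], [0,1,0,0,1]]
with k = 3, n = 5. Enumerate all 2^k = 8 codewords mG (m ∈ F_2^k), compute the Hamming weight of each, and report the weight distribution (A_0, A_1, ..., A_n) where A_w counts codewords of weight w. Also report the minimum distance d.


Weight distribution: A_0 = 1, A_1 = 1, A_2 = 3, A_3 = 3. Minimum distance d = 1.

Enumerate all 2^3 = 8 messages m ∈ F_2^3.
For each, compute codeword c = mG in F_2^5, then tally its weight.
  m = 000 → c = 00000, weight = 0.
  m = 100 → c = 00010, weight = 1.
  m = 010 → c = 01100, weight = 2.
  m = 110 → c = 01110, weight = 3.
  m = 001 → c = 01001, weight = 2.
  m = 101 → c = 01011, weight = 3.
  m = 011 → c = 00101, weight = 2.
  m = 111 → c = 00111, weight = 3.
Tally weights:
  weight 0: 1 codewords.
  weight 1: 1 codewords.
  weight 2: 3 codewords.
  weight 3: 3 codewords.
Minimum distance d = smallest w > 0 with A_w > 0 = 1.
Sanity: Σ A_w = 8 = 2^3 = 8 ✓.


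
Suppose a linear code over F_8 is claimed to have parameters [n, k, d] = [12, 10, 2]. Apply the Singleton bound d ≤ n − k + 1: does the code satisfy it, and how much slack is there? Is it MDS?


Singleton RHS = n − k + 1 = 3, slack = 1, bound satisfied, not MDS.

Singleton bound: d ≤ n − k + 1.
Here n = 12, k = 10, so n − k + 1 = 3.
Given d = 2, check d ≤ 3: YES.
Slack = (n − k + 1) − d = 1.
The code is NOT MDS (slack = 1 > 0).
Description: the claimed parameters are [12, 10, 2]_8; such a code would be non-MDS.


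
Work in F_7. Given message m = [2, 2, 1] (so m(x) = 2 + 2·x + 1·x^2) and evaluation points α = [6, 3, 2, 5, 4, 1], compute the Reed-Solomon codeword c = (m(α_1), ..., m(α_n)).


c = [1, 3, 3, 2, 5, 5]

Message polynomial: m(x) = 2 + 2·x + 1·x^2 (mod 7).
For each evaluation point α_i, compute m(α_i) mod 7:
  α_1 = 6: Horner steps 1 → 1 → 1, so m(6) = 1.
  α_2 = 3: Horner steps 1 → 5 → 3, so m(3) = 3.
  α_3 = 2: Horner steps 1 → 4 → 3, so m(2) = 3.
  α_4 = 5: Horner steps 1 → 0 → 2, so m(5) = 2.
  α_5 = 4: Horner steps 1 → 6 → 5, so m(4) = 5.
  α_6 = 1: Horner steps 1 → 3 → 5, so m(1) = 5.
Codeword c = [1, 3, 3, 2, 5, 5] ∈ F_7^6.


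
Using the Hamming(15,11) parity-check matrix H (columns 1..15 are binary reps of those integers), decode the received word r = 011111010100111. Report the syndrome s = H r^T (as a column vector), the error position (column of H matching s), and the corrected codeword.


s = (1, 0, 0, 0)^T, error position = 8, corrected codeword c = 011111000100111

Compute s = H r^T mod 2 one row at a time:
  s_1 = 1 + 0 + 1 + 0 + 0 + 1 + 1 + 1 = 5 ≡ 1 (mod 2).
  s_2 = 1 + 1 + 1 + 0 + 0 + 1 + 1 + 1 = 6 ≡ 0 (mod 2).
  s_3 = 1 + 1 + 1 + 0 + 1 + 0 + 1 + 1 = 6 ≡ 0 (mod 2).
  s_4 = 0 + 1 + 1 + 0 + 0 + 0 + 1 + 1 = 4 ≡ 0 (mod 2).
s = (1, 0, 0, 0)^T — this equals column 8 of H (binary 1000), so error is at position 8.
Correct: flip bit 8 of r = 011111010100111 to get c = 011111000100111.


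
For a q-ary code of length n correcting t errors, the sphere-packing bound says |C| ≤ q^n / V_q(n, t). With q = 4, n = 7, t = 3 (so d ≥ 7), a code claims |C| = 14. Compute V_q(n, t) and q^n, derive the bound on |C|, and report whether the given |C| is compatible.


V_q(n, t) = 1156, q^n = 16384, Hamming bound = 14, |C| = 14 ≤ bound (satisfied).

Step 1: Compute V_q(n, t) = Σ_{j=0}^3 C(n, j) (q−1)^j.
  j = 0: C(7,0)·(3)^0 = 1·1 = 1.
  j = 1: C(7,1)·(3)^1 = 7·3 = 21.
  j = 2: C(7,2)·(3)^2 = 21·9 = 189.
  j = 3: C(7,3)·(3)^3 = 35·27 = 945.
  V_q(n, t) = 1 + 21 + 189 + 945 = 1156.
Step 2: q^n = 4^7 = 16384.
Step 3: Hamming bound ⌊q^n / V_q(n,t)⌋ = ⌊16384/1156⌋ = 14.
Step 4: Compare |C| = 14 to 14: satisfied.
The claimed |C| lies at the Hamming bound (tight).


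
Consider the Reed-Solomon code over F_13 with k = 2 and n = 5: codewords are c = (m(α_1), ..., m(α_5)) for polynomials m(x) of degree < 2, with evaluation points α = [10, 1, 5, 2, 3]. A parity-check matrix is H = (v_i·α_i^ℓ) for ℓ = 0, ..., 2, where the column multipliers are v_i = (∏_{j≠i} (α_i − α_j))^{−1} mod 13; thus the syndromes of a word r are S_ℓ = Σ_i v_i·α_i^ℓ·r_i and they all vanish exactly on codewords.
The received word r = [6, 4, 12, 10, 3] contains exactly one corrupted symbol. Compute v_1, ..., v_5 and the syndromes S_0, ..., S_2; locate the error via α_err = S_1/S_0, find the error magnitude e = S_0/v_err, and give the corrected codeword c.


S = (1, 5, 12), error at position 3, error magnitude e = 10, c = [6, 4, 2, 10, 3].

Step 1: column multipliers v_i = (∏_{j≠i}(α_i − α_j))^{−1} mod 13.
  i = 1 (α = 10): (10−1)(10−5)(10−2)(10−3) = 9·5·8·7 = 2520 ≡ 11, so v_1 = 11^{−1} = 6 (mod 13).
  i = 2 (α = 1): (1−10)(1−5)(1−2)(1−3) = (−9)·(−4)·(−1)·(−2) = 72 ≡ 7, so v_2 = 7^{−1} = 2 (mod 13).
  i = 3 (α = 5): (5−10)(5−1)(5−2)(5−3) = (−5)·4·3·2 = −120 ≡ 10, so v_3 = 10^{−1} = 4 (mod 13).
  i = 4 (α = 2): (2−10)(2−1)(2−5)(2−3) = (−8)·1·(−3)·(−1) = −24 ≡ 2, so v_4 = 2^{−1} = 7 (mod 13).
  i = 5 (α = 3): (3−10)(3−1)(3−5)(3−2) = (−7)·2·(−2)·1 = 28 ≡ 2, so v_5 = 2^{−1} = 7 (mod 13).
  v = [6, 2, 4, 7, 7].
Step 2: syndromes of r = [6, 4, 12, 10, 3] (all sums mod 13).
  S_0 = Σ v_i r_i = 6·6 + 2·4 + 4·12 + 7·10 + 7·3 = 183 ≡ 1.
  S_1 = Σ v_i α_i r_i = 6·10·6 + 2·1·4 + 4·5·12 + 7·2·10 + 7·3·3 = 811 ≡ 5.
  α_i^2 mod 13 = [9, 1, 12, 4, 9].
  S_2 = Σ v_i α_i^2 r_i = 6·9·6 + 2·1·4 + 4·12·12 + 7·4·10 + 7·9·3 = 1377 ≡ 12.
  S = (1, 5, 12) ≠ 0, so r is not a codeword (an error is present).
Step 3: locate the error. For a single error e at position i, S_ℓ = v_i·e·α_i^ℓ, so α_err = S_1/S_0.
  S_0^{−1} = 1^{−1} = 1 (mod 13), so α_err = 5·1 = 5 ≡ 5 = α_3. Error position i = 3.
  Consistency check: S_2/S_1 = 12·8 = 96 ≡ 5 = α_err ✓ (single-error assumption holds).
Step 4: error magnitude e = S_0/v_3 = S_0·∏_{j≠3}(α_3 − α_j) = 1·10 = 10 ≡ 10 (mod 13).
Step 5: correct position 3: c_3 = r_3 − e = 12 − 10 ≡ 2 (mod 13). Hence c = [6, 4, 2, 10, 3].
  Check: interpolating c through the α_i gives m(x) = 11 + 6·x (degree < 2) with m(α_i) = c_i for every i, so c is indeed a codeword.


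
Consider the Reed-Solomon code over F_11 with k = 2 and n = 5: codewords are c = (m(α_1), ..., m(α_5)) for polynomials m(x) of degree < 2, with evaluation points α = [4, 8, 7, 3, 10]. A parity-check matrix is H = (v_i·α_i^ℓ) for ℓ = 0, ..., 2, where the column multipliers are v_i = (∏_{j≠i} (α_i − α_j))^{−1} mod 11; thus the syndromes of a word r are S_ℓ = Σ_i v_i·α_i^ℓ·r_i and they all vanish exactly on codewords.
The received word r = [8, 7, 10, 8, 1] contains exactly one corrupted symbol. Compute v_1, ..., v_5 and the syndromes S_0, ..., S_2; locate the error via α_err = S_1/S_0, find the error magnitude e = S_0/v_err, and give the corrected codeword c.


S = (1, 3, 9), error at position 4, error magnitude e = 8, c = [8, 7, 10, 0, 1].

Step 1: column multipliers v_i = (∏_{j≠i}(α_i − α_j))^{−1} mod 11.
  i = 1 (α = 4): (4−8)(4−7)(4−3)(4−10) = (−4)·(−3)·1·(−6) = −72 ≡ 5, so v_1 = 5^{−1} = 9 (mod 11).
  i = 2 (α = 8): (8−4)(8−7)(8−3)(8−10) = 4·1·5·(−2) = −40 ≡ 4, so v_2 = 4^{−1} = 3 (mod 11).
  i = 3 (α = 7): (7−4)(7−8)(7−3)(7−10) = 3·(−1)·4·(−3) = 36 ≡ 3, so v_3 = 3^{−1} = 4 (mod 11).
  i = 4 (α = 3): (3−4)(3−8)(3−7)(3−10) = (−1)·(−5)·(−4)·(−7) = 140 ≡ 8, so v_4 = 8^{−1} = 7 (mod 11).
  i = 5 (α = 10): (10−4)(10−8)(10−7)(10−3) = 6·2·3·7 = 252 ≡ 10, so v_5 = 10^{−1} = 10 (mod 11).
  v = [9, 3, 4, 7, 10].
Step 2: syndromes of r = [8, 7, 10, 8, 1] (all sums mod 11).
  S_0 = Σ v_i r_i = 9·8 + 3·7 + 4·10 + 7·8 + 10·1 = 199 ≡ 1.
  S_1 = Σ v_i α_i r_i = 9·4·8 + 3·8·7 + 4·7·10 + 7·3·8 + 10·10·1 = 1004 ≡ 3.
  α_i^2 mod 11 = [5, 9, 5, 9, 1].
  S_2 = Σ v_i α_i^2 r_i = 9·5·8 + 3·9·7 + 4·5·10 + 7·9·8 + 10·1·1 = 1263 ≡ 9.
  S = (1, 3, 9) ≠ 0, so r is not a codeword (an error is present).
Step 3: locate the error. For a single error e at position i, S_ℓ = v_i·e·α_i^ℓ, so α_err = S_1/S_0.
  S_0^{−1} = 1^{−1} = 1 (mod 11), so α_err = 3·1 = 3 ≡ 3 = α_4. Error position i = 4.
  Consistency check: S_2/S_1 = 9·4 = 36 ≡ 3 = α_err ✓ (single-error assumption holds).
Step 4: error magnitude e = S_0/v_4 = S_0·∏_{j≠4}(α_4 − α_j) = 1·8 = 8 ≡ 8 (mod 11).
Step 5: correct position 4: c_4 = r_4 − e = 8 − 8 ≡ 0 (mod 11). Hence c = [8, 7, 10, 0, 1].
  Check: interpolating c through the α_i gives m(x) = 9 + 8·x (degree < 2) with m(α_i) = c_i for every i, so c is indeed a codeword.


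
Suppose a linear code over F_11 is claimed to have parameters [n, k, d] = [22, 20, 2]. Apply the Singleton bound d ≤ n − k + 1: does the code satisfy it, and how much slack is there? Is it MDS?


Singleton RHS = n − k + 1 = 3, slack = 1, bound satisfied, not MDS.

Singleton bound: d ≤ n − k + 1.
Here n = 22, k = 20, so n − k + 1 = 3.
Given d = 2, check d ≤ 3: YES.
Slack = (n − k + 1) − d = 1.
The code is NOT MDS (slack = 1 > 0).
Description: the claimed parameters are [22, 20, 2]_11; such a code would be non-MDS.


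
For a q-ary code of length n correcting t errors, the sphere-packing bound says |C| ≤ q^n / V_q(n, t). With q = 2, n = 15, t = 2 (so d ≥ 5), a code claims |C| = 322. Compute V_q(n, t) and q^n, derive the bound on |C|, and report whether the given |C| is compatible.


V_q(n, t) = 121, q^n = 32768, Hamming bound = 270, |C| = 322 > bound (violated).

Step 1: Compute V_q(n, t) = Σ_{j=0}^2 C(n, j) (q−1)^j.
  j = 0: C(15,0)·(1)^0 = 1·1 = 1.
  j = 1: C(15,1)·(1)^1 = 15·1 = 15.
  j = 2: C(15,2)·(1)^2 = 105·1 = 105.
  V_q(n, t) = 1 + 15 + 105 = 121.
Step 2: q^n = 2^15 = 32768.
Step 3: Hamming bound ⌊q^n / V_q(n,t)⌋ = ⌊32768/121⌋ = 270.
Step 4: Compare |C| = 322 to 270: violated.
The claimed |C| lies above the Hamming bound, so no 2-ary code of length 15 with d ≥ 5 can have 322 codewords.


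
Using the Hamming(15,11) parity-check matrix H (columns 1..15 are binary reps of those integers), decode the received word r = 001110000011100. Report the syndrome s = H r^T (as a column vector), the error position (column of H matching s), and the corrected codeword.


s = (1, 0, 0, 0)^T, error position = 8, corrected codeword c = 001110010011100

Compute s = H r^T mod 2 one row at a time:
  s_1 = 0 + 0 + 0 + 1 + 1 + 1 + 0 + 0 = 3 ≡ 1 (mod 2).
  s_2 = 1 + 1 + 0 + 0 + 1 + 1 + 0 + 0 = 4 ≡ 0 (mod 2).
  s_3 = 0 + 1 + 0 + 0 + 0 + 1 + 0 + 0 = 2 ≡ 0 (mod 2).
  s_4 = 0 + 1 + 1 + 0 + 0 + 1 + 1 + 0 = 4 ≡ 0 (mod 2).
s = (1, 0, 0, 0)^T — this equals column 8 of H (binary 1000), so error is at position 8.
Correct: flip bit 8 of r = 001110000011100 to get c = 001110010011100.


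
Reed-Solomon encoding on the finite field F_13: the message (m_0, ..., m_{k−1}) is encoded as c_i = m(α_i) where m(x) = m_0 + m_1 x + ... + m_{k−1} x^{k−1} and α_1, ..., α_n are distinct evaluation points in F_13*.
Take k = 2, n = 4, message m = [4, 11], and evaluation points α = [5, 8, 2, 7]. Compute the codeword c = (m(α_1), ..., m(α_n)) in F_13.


c = [7, 1, 0, 3]

Message polynomial: m(x) = 4 + 11·x (mod 13).
For each evaluation point α_i, compute m(α_i) mod 13:
  α_1 = 5: Horner steps 11 → 7, so m(5) = 7.
  α_2 = 8: Horner steps 11 → 1, so m(8) = 1.
  α_3 = 2: Horner steps 11 → 0, so m(2) = 0.
  α_4 = 7: Horner steps 11 → 3, so m(7) = 3.
Codeword c = [7, 1, 0, 3] ∈ F_13^4.


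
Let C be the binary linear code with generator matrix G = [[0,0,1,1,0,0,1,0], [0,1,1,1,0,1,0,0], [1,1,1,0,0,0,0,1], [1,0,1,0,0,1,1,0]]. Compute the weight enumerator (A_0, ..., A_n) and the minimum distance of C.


Weight distribution: A_0 = 1, A_1 = 1, A_3 = 4, A_4 = 7, A_5 = 3. Minimum distance d = 1.

Enumerate all 2^4 = 16 messages m ∈ F_2^4.
For each, compute codeword c = mG in F_2^8, then tally its weight.
  m = 0000 → c = 00000000, weight = 0.
  m = 1000 → c = 00110010, weight = 3.
  m = 0100 → c = 01110100, weight = 4.
  m = 1100 → c = 01000110, weight = 3.
  m = 0010 → c = 11100001, weight = 4.
  m = 1010 → c = 11010011, weight = 5.
  m = 0110 → c = 10010101, weight = 4.
  m = 1110 → c = 10100111, weight = 5.
  m = 0001 → c = 10100110, weight = 4.
  m = 1001 → c = 10010100, weight = 3.
  m = 0101 → c = 11010010, weight = 4.
  m = 1101 → c = 11100000, weight = 3.
  m = 0011 → c = 01000111, weight = 4.
  m = 1011 → c = 01110101, weight = 5.
  m = 0111 → c = 00110011, weight = 4.
  m = 1111 → c = 00000001, weight = 1.
Tally weights:
  weight 0: 1 codewords.
  weight 1: 1 codewords.
  weight 3: 4 codewords.
  weight 4: 7 codewords.
  weight 5: 3 codewords.
Minimum distance d = smallest w > 0 with A_w > 0 = 1.
Sanity: Σ A_w = 16 = 2^4 = 16 ✓.
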